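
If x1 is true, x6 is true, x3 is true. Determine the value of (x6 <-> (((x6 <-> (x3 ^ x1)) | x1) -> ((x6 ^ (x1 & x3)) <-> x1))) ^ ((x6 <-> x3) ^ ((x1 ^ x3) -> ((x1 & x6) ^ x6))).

F

Substituting x1=T, x6=T, x3=T:
x3 ^ x1 = T ^ T = F
x6 <-> (x3 ^ x1) = T <-> F = F
(x6 <-> (x3 ^ x1)) | x1 = F | T = T
x1 & x3 = T & T = T
x6 ^ (x1 & x3) = T ^ T = F
(x6 ^ (x1 & x3)) <-> x1 = F <-> T = F
((x6 <-> (x3 ^ x1)) | x1) -> ((x6 ^ (x1 & x3)) <-> x1) = T -> F = F
x6 <-> (((x6 <-> (x3 ^ x1)) | x1) -> ((x6 ^ (x1 & x3)) <-> x1)) = T <-> F = F
x6 <-> x3 = T <-> T = T
x1 ^ x3 = T ^ T = F
x1 & x6 = T & T = T
(x1 & x6) ^ x6 = T ^ T = F
(x1 ^ x3) -> ((x1 & x6) ^ x6) = F -> F = T
(x6 <-> x3) ^ ((x1 ^ x3) -> ((x1 & x6) ^ x6)) = T ^ T = F
(x6 <-> (((x6 <-> (x3 ^ x1)) | x1) -> ((x6 ^ (x1 & x3)) <-> x1))) ^ ((x6 <-> x3) ^ ((x1 ^ x3) -> ((x1 & x6) ^ x6))) = F ^ F = F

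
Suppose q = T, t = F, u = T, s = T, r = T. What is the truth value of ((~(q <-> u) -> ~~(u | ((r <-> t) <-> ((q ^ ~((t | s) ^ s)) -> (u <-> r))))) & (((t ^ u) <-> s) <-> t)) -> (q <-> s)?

T

q <-> u = T <-> T = T
~(q <-> u) = ~T = F
r <-> t = T <-> F = F
t | s = F | T = T
(t | s) ^ s = T ^ T = F
~((t | s) ^ s) = ~F = T
q ^ ~((t | s) ^ s) = T ^ T = F
u <-> r = T <-> T = T
(q ^ ~((t | s) ^ s)) -> (u <-> r) = F -> T = T
(r <-> t) <-> ((q ^ ~((t | s) ^ s)) -> (u <-> r)) = F <-> T = F
u | ((r <-> t) <-> ((q ^ ~((t | s) ^ s)) -> (u <-> r))) = T | F = T
~(u | ((r <-> t) <-> ((q ^ ~((t | s) ^ s)) -> (u <-> r)))) = ~T = F
~~(u | ((r <-> t) <-> ((q ^ ~((t | s) ^ s)) -> (u <-> r)))) = ~F = T
~(q <-> u) -> ~~(u | ((r <-> t) <-> ((q ^ ~((t | s) ^ s)) -> (u <-> r)))) = F -> T = T
t ^ u = F ^ T = T
(t ^ u) <-> s = T <-> T = T
((t ^ u) <-> s) <-> t = T <-> F = F
(~(q <-> u) -> ~~(u | ((r <-> t) <-> ((q ^ ~((t | s) ^ s)) -> (u <-> r))))) & (((t ^ u) <-> s) <-> t) = T & F = F
q <-> s = T <-> T = T
((~(q <-> u) -> ~~(u | ((r <-> t) <-> ((q ^ ~((t | s) ^ s)) -> (u <-> r))))) & (((t ^ u) <-> s) <-> t)) -> (q <-> s) = F -> T = T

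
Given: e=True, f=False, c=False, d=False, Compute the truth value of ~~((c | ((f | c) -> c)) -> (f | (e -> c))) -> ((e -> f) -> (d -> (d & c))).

Substituting e=True, f=False, c=False, d=False:
f | c = False | False = False
(f | c) -> c = False -> False = True
c | ((f | c) -> c) = False | True = True
e -> c = True -> False = False
f | (e -> c) = False | False = False
(c | ((f | c) -> c)) -> (f | (e -> c)) = True -> False = False
~((c | ((f | c) -> c)) -> (f | (e -> c))) = ~False = True
~~((c | ((f | c) -> c)) -> (f | (e -> c))) = ~True = False
e -> f = True -> False = False
d & c = False & False = False
d -> (d & c) = False -> False = True
(e -> f) -> (d -> (d & c)) = False -> True = True
~~((c | ((f | c) -> c)) -> (f | (e -> c))) -> ((e -> f) -> (d -> (d & c))) = False -> True = True

True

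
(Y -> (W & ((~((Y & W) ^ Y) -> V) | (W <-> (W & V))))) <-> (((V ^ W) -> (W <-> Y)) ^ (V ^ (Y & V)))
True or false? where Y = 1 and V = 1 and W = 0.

1

Y & W = 1 & 0 = 0
(Y & W) ^ Y = 0 ^ 1 = 1
~((Y & W) ^ Y) = ~1 = 0
~((Y & W) ^ Y) -> V = 0 -> 1 = 1
W & V = 0 & 1 = 0
W <-> (W & V) = 0 <-> 0 = 1
(~((Y & W) ^ Y) -> V) | (W <-> (W & V)) = 1 | 1 = 1
W & ((~((Y & W) ^ Y) -> V) | (W <-> (W & V))) = 0 & 1 = 0
Y -> (W & ((~((Y & W) ^ Y) -> V) | (W <-> (W & V)))) = 1 -> 0 = 0
V ^ W = 1 ^ 0 = 1
W <-> Y = 0 <-> 1 = 0
(V ^ W) -> (W <-> Y) = 1 -> 0 = 0
Y & V = 1 & 1 = 1
V ^ (Y & V) = 1 ^ 1 = 0
((V ^ W) -> (W <-> Y)) ^ (V ^ (Y & V)) = 0 ^ 0 = 0
(Y -> (W & ((~((Y & W) ^ Y) -> V) | (W <-> (W & V))))) <-> (((V ^ W) -> (W <-> Y)) ^ (V ^ (Y & V))) = 0 <-> 0 = 1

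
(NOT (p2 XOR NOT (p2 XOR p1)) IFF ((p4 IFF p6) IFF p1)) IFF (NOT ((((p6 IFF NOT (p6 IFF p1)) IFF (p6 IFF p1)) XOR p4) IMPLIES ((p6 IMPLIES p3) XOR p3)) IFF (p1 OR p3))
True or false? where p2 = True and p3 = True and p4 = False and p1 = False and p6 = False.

True

p2 XOR p1 = True XOR False = True
NOT (p2 XOR p1) = NOT True = False
p2 XOR NOT (p2 XOR p1) = True XOR False = True
NOT (p2 XOR NOT (p2 XOR p1)) = NOT True = False
p4 IFF p6 = False IFF False = True
(p4 IFF p6) IFF p1 = True IFF False = False
NOT (p2 XOR NOT (p2 XOR p1)) IFF ((p4 IFF p6) IFF p1) = False IFF False = True
p6 IFF p1 = False IFF False = True
NOT (p6 IFF p1) = NOT True = False
p6 IFF NOT (p6 IFF p1) = False IFF False = True
p6 IFF p1 = False IFF False = True
(p6 IFF NOT (p6 IFF p1)) IFF (p6 IFF p1) = True IFF True = True
((p6 IFF NOT (p6 IFF p1)) IFF (p6 IFF p1)) XOR p4 = True XOR False = True
p6 IMPLIES p3 = False IMPLIES True = True
(p6 IMPLIES p3) XOR p3 = True XOR True = False
(((p6 IFF NOT (p6 IFF p1)) IFF (p6 IFF p1)) XOR p4) IMPLIES ((p6 IMPLIES p3) XOR p3) = True IMPLIES False = False
NOT ((((p6 IFF NOT (p6 IFF p1)) IFF (p6 IFF p1)) XOR p4) IMPLIES ((p6 IMPLIES p3) XOR p3)) = NOT False = True
p1 OR p3 = False OR True = True
NOT ((((p6 IFF NOT (p6 IFF p1)) IFF (p6 IFF p1)) XOR p4) IMPLIES ((p6 IMPLIES p3) XOR p3)) IFF (p1 OR p3) = True IFF True = True
(NOT (p2 XOR NOT (p2 XOR p1)) IFF ((p4 IFF p6) IFF p1)) IFF (NOT ((((p6 IFF NOT (p6 IFF p1)) IFF (p6 IFF p1)) XOR p4) IMPLIES ((p6 IMPLIES p3) XOR p3)) IFF (p1 OR p3)) = True IFF True = True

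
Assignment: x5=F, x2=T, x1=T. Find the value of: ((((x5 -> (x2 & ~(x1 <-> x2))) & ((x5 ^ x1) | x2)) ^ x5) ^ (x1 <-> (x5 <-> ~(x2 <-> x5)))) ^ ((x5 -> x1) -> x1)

F

x1 <-> x2 = T <-> T = T
~(x1 <-> x2) = ~T = F
x2 & ~(x1 <-> x2) = T & F = F
x5 -> (x2 & ~(x1 <-> x2)) = F -> F = T
x5 ^ x1 = F ^ T = T
(x5 ^ x1) | x2 = T | T = T
(x5 -> (x2 & ~(x1 <-> x2))) & ((x5 ^ x1) | x2) = T & T = T
((x5 -> (x2 & ~(x1 <-> x2))) & ((x5 ^ x1) | x2)) ^ x5 = T ^ F = T
x2 <-> x5 = T <-> F = F
~(x2 <-> x5) = ~F = T
x5 <-> ~(x2 <-> x5) = F <-> T = F
x1 <-> (x5 <-> ~(x2 <-> x5)) = T <-> F = F
(((x5 -> (x2 & ~(x1 <-> x2))) & ((x5 ^ x1) | x2)) ^ x5) ^ (x1 <-> (x5 <-> ~(x2 <-> x5))) = T ^ F = T
x5 -> x1 = F -> T = T
(x5 -> x1) -> x1 = T -> T = T
((((x5 -> (x2 & ~(x1 <-> x2))) & ((x5 ^ x1) | x2)) ^ x5) ^ (x1 <-> (x5 <-> ~(x2 <-> x5)))) ^ ((x5 -> x1) -> x1) = T ^ T = F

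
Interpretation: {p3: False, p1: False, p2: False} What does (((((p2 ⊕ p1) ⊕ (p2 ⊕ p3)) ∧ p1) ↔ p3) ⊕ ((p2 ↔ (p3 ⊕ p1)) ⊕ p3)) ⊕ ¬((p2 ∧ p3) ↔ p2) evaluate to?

p2 ⊕ p1 = False ⊕ False = False
p2 ⊕ p3 = False ⊕ False = False
(p2 ⊕ p1) ⊕ (p2 ⊕ p3) = False ⊕ False = False
((p2 ⊕ p1) ⊕ (p2 ⊕ p3)) ∧ p1 = False ∧ False = False
(((p2 ⊕ p1) ⊕ (p2 ⊕ p3)) ∧ p1) ↔ p3 = False ↔ False = True
p3 ⊕ p1 = False ⊕ False = False
p2 ↔ (p3 ⊕ p1) = False ↔ False = True
(p2 ↔ (p3 ⊕ p1)) ⊕ p3 = True ⊕ False = True
((((p2 ⊕ p1) ⊕ (p2 ⊕ p3)) ∧ p1) ↔ p3) ⊕ ((p2 ↔ (p3 ⊕ p1)) ⊕ p3) = True ⊕ True = False
p2 ∧ p3 = False ∧ False = False
(p2 ∧ p3) ↔ p2 = False ↔ False = True
¬((p2 ∧ p3) ↔ p2) = ¬True = False
(((((p2 ⊕ p1) ⊕ (p2 ⊕ p3)) ∧ p1) ↔ p3) ⊕ ((p2 ↔ (p3 ⊕ p1)) ⊕ p3)) ⊕ ¬((p2 ∧ p3) ↔ p2) = False ⊕ False = False

False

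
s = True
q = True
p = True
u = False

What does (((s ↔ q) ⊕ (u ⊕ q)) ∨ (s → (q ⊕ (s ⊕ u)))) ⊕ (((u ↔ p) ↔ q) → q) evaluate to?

s ↔ q = True ↔ True = True
u ⊕ q = False ⊕ True = True
(s ↔ q) ⊕ (u ⊕ q) = True ⊕ True = False
s ⊕ u = True ⊕ False = True
q ⊕ (s ⊕ u) = True ⊕ True = False
s → (q ⊕ (s ⊕ u)) = True → False = False
((s ↔ q) ⊕ (u ⊕ q)) ∨ (s → (q ⊕ (s ⊕ u))) = False ∨ False = False
u ↔ p = False ↔ True = False
(u ↔ p) ↔ q = False ↔ True = False
((u ↔ p) ↔ q) → q = False → True = True
(((s ↔ q) ⊕ (u ⊕ q)) ∨ (s → (q ⊕ (s ⊕ u)))) ⊕ (((u ↔ p) ↔ q) → q) = False ⊕ True = True

True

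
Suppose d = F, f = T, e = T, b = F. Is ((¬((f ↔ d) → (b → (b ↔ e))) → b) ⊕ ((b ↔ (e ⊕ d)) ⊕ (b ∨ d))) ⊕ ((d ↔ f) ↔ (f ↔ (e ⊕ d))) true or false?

f ↔ d = T ↔ F = F
b ↔ e = F ↔ T = F
b → (b ↔ e) = F → F = T
(f ↔ d) → (b → (b ↔ e)) = F → T = T
¬((f ↔ d) → (b → (b ↔ e))) = ¬T = F
¬((f ↔ d) → (b → (b ↔ e))) → b = F → F = T
e ⊕ d = T ⊕ F = T
b ↔ (e ⊕ d) = F ↔ T = F
b ∨ d = F ∨ F = F
(b ↔ (e ⊕ d)) ⊕ (b ∨ d) = F ⊕ F = F
(¬((f ↔ d) → (b → (b ↔ e))) → b) ⊕ ((b ↔ (e ⊕ d)) ⊕ (b ∨ d)) = T ⊕ F = T
d ↔ f = F ↔ T = F
e ⊕ d = T ⊕ F = T
f ↔ (e ⊕ d) = T ↔ T = T
(d ↔ f) ↔ (f ↔ (e ⊕ d)) = F ↔ T = F
((¬((f ↔ d) → (b → (b ↔ e))) → b) ⊕ ((b ↔ (e ⊕ d)) ⊕ (b ∨ d))) ⊕ ((d ↔ f) ↔ (f ↔ (e ⊕ d))) = T ⊕ F = T

T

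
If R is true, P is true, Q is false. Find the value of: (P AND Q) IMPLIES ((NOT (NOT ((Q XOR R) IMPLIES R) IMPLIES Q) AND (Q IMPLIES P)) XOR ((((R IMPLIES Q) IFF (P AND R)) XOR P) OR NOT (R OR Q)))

P AND Q = T AND F = F
Q XOR R = F XOR T = T
(Q XOR R) IMPLIES R = T IMPLIES T = T
NOT ((Q XOR R) IMPLIES R) = NOT T = F
NOT ((Q XOR R) IMPLIES R) IMPLIES Q = F IMPLIES F = T
NOT (NOT ((Q XOR R) IMPLIES R) IMPLIES Q) = NOT T = F
Q IMPLIES P = F IMPLIES T = T
NOT (NOT ((Q XOR R) IMPLIES R) IMPLIES Q) AND (Q IMPLIES P) = F AND T = F
R IMPLIES Q = T IMPLIES F = F
P AND R = T AND T = T
(R IMPLIES Q) IFF (P AND R) = F IFF T = F
((R IMPLIES Q) IFF (P AND R)) XOR P = F XOR T = T
R OR Q = T OR F = T
NOT (R OR Q) = NOT T = F
(((R IMPLIES Q) IFF (P AND R)) XOR P) OR NOT (R OR Q) = T OR F = T
(NOT (NOT ((Q XOR R) IMPLIES R) IMPLIES Q) AND (Q IMPLIES P)) XOR ((((R IMPLIES Q) IFF (P AND R)) XOR P) OR NOT (R OR Q)) = F XOR T = T
(P AND Q) IMPLIES ((NOT (NOT ((Q XOR R) IMPLIES R) IMPLIES Q) AND (Q IMPLIES P)) XOR ((((R IMPLIES Q) IFF (P AND R)) XOR P) OR NOT (R OR Q))) = F IMPLIES T = T

T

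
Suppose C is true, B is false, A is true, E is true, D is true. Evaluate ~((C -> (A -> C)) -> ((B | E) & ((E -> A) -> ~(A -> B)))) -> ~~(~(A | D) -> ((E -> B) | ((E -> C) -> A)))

True

Substituting C=True, B=False, A=True, E=True, D=True:
A -> C = True -> True = True
C -> (A -> C) = True -> True = True
B | E = False | True = True
E -> A = True -> True = True
A -> B = True -> False = False
~(A -> B) = ~False = True
(E -> A) -> ~(A -> B) = True -> True = True
(B | E) & ((E -> A) -> ~(A -> B)) = True & True = True
(C -> (A -> C)) -> ((B | E) & ((E -> A) -> ~(A -> B))) = True -> True = True
~((C -> (A -> C)) -> ((B | E) & ((E -> A) -> ~(A -> B)))) = ~True = False
A | D = True | True = True
~(A | D) = ~True = False
E -> B = True -> False = False
E -> C = True -> True = True
(E -> C) -> A = True -> True = True
(E -> B) | ((E -> C) -> A) = False | True = True
~(A | D) -> ((E -> B) | ((E -> C) -> A)) = False -> True = True
~(~(A | D) -> ((E -> B) | ((E -> C) -> A))) = ~True = False
~~(~(A | D) -> ((E -> B) | ((E -> C) -> A))) = ~False = True
~((C -> (A -> C)) -> ((B | E) & ((E -> A) -> ~(A -> B)))) -> ~~(~(A | D) -> ((E -> B) | ((E -> C) -> A))) = False -> True = True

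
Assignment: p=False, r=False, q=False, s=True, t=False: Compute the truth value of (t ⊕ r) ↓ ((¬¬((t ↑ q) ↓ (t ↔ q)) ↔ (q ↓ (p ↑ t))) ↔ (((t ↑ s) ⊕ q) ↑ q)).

False

t ⊕ r = False ⊕ False = False
t ↑ q = False ↑ False = True
t ↔ q = False ↔ False = True
(t ↑ q) ↓ (t ↔ q) = True ↓ True = False
¬((t ↑ q) ↓ (t ↔ q)) = ¬False = True
¬¬((t ↑ q) ↓ (t ↔ q)) = ¬True = False
p ↑ t = False ↑ False = True
q ↓ (p ↑ t) = False ↓ True = False
¬¬((t ↑ q) ↓ (t ↔ q)) ↔ (q ↓ (p ↑ t)) = False ↔ False = True
t ↑ s = False ↑ True = True
(t ↑ s) ⊕ q = True ⊕ False = True
((t ↑ s) ⊕ q) ↑ q = True ↑ False = True
(¬¬((t ↑ q) ↓ (t ↔ q)) ↔ (q ↓ (p ↑ t))) ↔ (((t ↑ s) ⊕ q) ↑ q) = True ↔ True = True
(t ⊕ r) ↓ ((¬¬((t ↑ q) ↓ (t ↔ q)) ↔ (q ↓ (p ↑ t))) ↔ (((t ↑ s) ⊕ q) ↑ q)) = False ↓ True = False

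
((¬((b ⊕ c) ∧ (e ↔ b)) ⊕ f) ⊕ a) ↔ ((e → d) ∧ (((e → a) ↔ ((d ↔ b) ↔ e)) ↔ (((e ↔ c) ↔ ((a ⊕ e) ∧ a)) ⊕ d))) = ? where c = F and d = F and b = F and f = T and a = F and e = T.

T

b ⊕ c = F ⊕ F = F
e ↔ b = T ↔ F = F
(b ⊕ c) ∧ (e ↔ b) = F ∧ F = F
¬((b ⊕ c) ∧ (e ↔ b)) = ¬F = T
¬((b ⊕ c) ∧ (e ↔ b)) ⊕ f = T ⊕ T = F
(¬((b ⊕ c) ∧ (e ↔ b)) ⊕ f) ⊕ a = F ⊕ F = F
e → d = T → F = F
e → a = T → F = F
d ↔ b = F ↔ F = T
(d ↔ b) ↔ e = T ↔ T = T
(e → a) ↔ ((d ↔ b) ↔ e) = F ↔ T = F
e ↔ c = T ↔ F = F
a ⊕ e = F ⊕ T = T
(a ⊕ e) ∧ a = T ∧ F = F
(e ↔ c) ↔ ((a ⊕ e) ∧ a) = F ↔ F = T
((e ↔ c) ↔ ((a ⊕ e) ∧ a)) ⊕ d = T ⊕ F = T
((e → a) ↔ ((d ↔ b) ↔ e)) ↔ (((e ↔ c) ↔ ((a ⊕ e) ∧ a)) ⊕ d) = F ↔ T = F
(e → d) ∧ (((e → a) ↔ ((d ↔ b) ↔ e)) ↔ (((e ↔ c) ↔ ((a ⊕ e) ∧ a)) ⊕ d)) = F ∧ F = F
((¬((b ⊕ c) ∧ (e ↔ b)) ⊕ f) ⊕ a) ↔ ((e → d) ∧ (((e → a) ↔ ((d ↔ b) ↔ e)) ↔ (((e ↔ c) ↔ ((a ⊕ e) ∧ a)) ⊕ d))) = F ↔ F = T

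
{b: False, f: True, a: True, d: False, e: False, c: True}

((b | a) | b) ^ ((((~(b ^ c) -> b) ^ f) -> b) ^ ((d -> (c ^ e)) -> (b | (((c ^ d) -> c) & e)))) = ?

Substituting b=False, f=True, a=True, d=False, e=False, c=True:
b | a = False | True = True
(b | a) | b = True | False = True
b ^ c = False ^ True = True
~(b ^ c) = ~True = False
~(b ^ c) -> b = False -> False = True
(~(b ^ c) -> b) ^ f = True ^ True = False
((~(b ^ c) -> b) ^ f) -> b = False -> False = True
c ^ e = True ^ False = True
d -> (c ^ e) = False -> True = True
c ^ d = True ^ False = True
(c ^ d) -> c = True -> True = True
((c ^ d) -> c) & e = True & False = False
b | (((c ^ d) -> c) & e) = False | False = False
(d -> (c ^ e)) -> (b | (((c ^ d) -> c) & e)) = True -> False = False
(((~(b ^ c) -> b) ^ f) -> b) ^ ((d -> (c ^ e)) -> (b | (((c ^ d) -> c) & e))) = True ^ False = True
((b | a) | b) ^ ((((~(b ^ c) -> b) ^ f) -> b) ^ ((d -> (c ^ e)) -> (b | (((c ^ d) -> c) & e)))) = True ^ True = False

False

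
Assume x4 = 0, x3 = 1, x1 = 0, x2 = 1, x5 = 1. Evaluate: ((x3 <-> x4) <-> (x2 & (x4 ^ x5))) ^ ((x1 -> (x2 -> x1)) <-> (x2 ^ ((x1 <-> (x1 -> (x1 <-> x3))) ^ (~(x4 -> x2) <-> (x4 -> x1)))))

1

Substituting x4=0, x3=1, x1=0, x2=1, x5=1:
x3 <-> x4 = 1 <-> 0 = 0
x4 ^ x5 = 0 ^ 1 = 1
x2 & (x4 ^ x5) = 1 & 1 = 1
(x3 <-> x4) <-> (x2 & (x4 ^ x5)) = 0 <-> 1 = 0
x2 -> x1 = 1 -> 0 = 0
x1 -> (x2 -> x1) = 0 -> 0 = 1
x1 <-> x3 = 0 <-> 1 = 0
x1 -> (x1 <-> x3) = 0 -> 0 = 1
x1 <-> (x1 -> (x1 <-> x3)) = 0 <-> 1 = 0
x4 -> x2 = 0 -> 1 = 1
~(x4 -> x2) = ~1 = 0
x4 -> x1 = 0 -> 0 = 1
~(x4 -> x2) <-> (x4 -> x1) = 0 <-> 1 = 0
(x1 <-> (x1 -> (x1 <-> x3))) ^ (~(x4 -> x2) <-> (x4 -> x1)) = 0 ^ 0 = 0
x2 ^ ((x1 <-> (x1 -> (x1 <-> x3))) ^ (~(x4 -> x2) <-> (x4 -> x1))) = 1 ^ 0 = 1
(x1 -> (x2 -> x1)) <-> (x2 ^ ((x1 <-> (x1 -> (x1 <-> x3))) ^ (~(x4 -> x2) <-> (x4 -> x1)))) = 1 <-> 1 = 1
((x3 <-> x4) <-> (x2 & (x4 ^ x5))) ^ ((x1 -> (x2 -> x1)) <-> (x2 ^ ((x1 <-> (x1 -> (x1 <-> x3))) ^ (~(x4 -> x2) <-> (x4 -> x1))))) = 0 ^ 1 = 1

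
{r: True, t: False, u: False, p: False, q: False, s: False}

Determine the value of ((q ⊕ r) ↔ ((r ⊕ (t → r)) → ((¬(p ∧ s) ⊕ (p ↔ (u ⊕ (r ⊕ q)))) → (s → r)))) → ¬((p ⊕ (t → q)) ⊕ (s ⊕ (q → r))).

True

q ⊕ r = False ⊕ True = True
t → r = False → True = True
r ⊕ (t → r) = True ⊕ True = False
p ∧ s = False ∧ False = False
¬(p ∧ s) = ¬False = True
r ⊕ q = True ⊕ False = True
u ⊕ (r ⊕ q) = False ⊕ True = True
p ↔ (u ⊕ (r ⊕ q)) = False ↔ True = False
¬(p ∧ s) ⊕ (p ↔ (u ⊕ (r ⊕ q))) = True ⊕ False = True
s → r = False → True = True
(¬(p ∧ s) ⊕ (p ↔ (u ⊕ (r ⊕ q)))) → (s → r) = True → True = True
(r ⊕ (t → r)) → ((¬(p ∧ s) ⊕ (p ↔ (u ⊕ (r ⊕ q)))) → (s → r)) = False → True = True
(q ⊕ r) ↔ ((r ⊕ (t → r)) → ((¬(p ∧ s) ⊕ (p ↔ (u ⊕ (r ⊕ q)))) → (s → r))) = True ↔ True = True
t → q = False → False = True
p ⊕ (t → q) = False ⊕ True = True
q → r = False → True = True
s ⊕ (q → r) = False ⊕ True = True
(p ⊕ (t → q)) ⊕ (s ⊕ (q → r)) = True ⊕ True = False
¬((p ⊕ (t → q)) ⊕ (s ⊕ (q → r))) = ¬False = True
((q ⊕ r) ↔ ((r ⊕ (t → r)) → ((¬(p ∧ s) ⊕ (p ↔ (u ⊕ (r ⊕ q)))) → (s → r)))) → ¬((p ⊕ (t → q)) ⊕ (s ⊕ (q → r))) = True → True = True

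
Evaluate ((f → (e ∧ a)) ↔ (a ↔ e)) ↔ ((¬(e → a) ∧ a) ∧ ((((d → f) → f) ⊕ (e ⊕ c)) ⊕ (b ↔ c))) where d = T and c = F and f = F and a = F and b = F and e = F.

F

Substituting d=T, c=F, f=F, a=F, b=F, e=F:
e ∧ a = F ∧ F = F
f → (e ∧ a) = F → F = T
a ↔ e = F ↔ F = T
(f → (e ∧ a)) ↔ (a ↔ e) = T ↔ T = T
e → a = F → F = T
¬(e → a) = ¬T = F
¬(e → a) ∧ a = F ∧ F = F
d → f = T → F = F
(d → f) → f = F → F = T
e ⊕ c = F ⊕ F = F
((d → f) → f) ⊕ (e ⊕ c) = T ⊕ F = T
b ↔ c = F ↔ F = T
(((d → f) → f) ⊕ (e ⊕ c)) ⊕ (b ↔ c) = T ⊕ T = F
(¬(e → a) ∧ a) ∧ ((((d → f) → f) ⊕ (e ⊕ c)) ⊕ (b ↔ c)) = F ∧ F = F
((f → (e ∧ a)) ↔ (a ↔ e)) ↔ ((¬(e → a) ∧ a) ∧ ((((d → f) → f) ⊕ (e ⊕ c)) ⊕ (b ↔ c))) = T ↔ F = F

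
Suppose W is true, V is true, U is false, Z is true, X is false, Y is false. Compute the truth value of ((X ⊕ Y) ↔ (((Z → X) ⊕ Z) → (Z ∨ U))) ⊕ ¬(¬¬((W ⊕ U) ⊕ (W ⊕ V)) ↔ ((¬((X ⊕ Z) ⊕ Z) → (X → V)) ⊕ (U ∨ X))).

Substituting W=T, V=T, U=F, Z=T, X=F, Y=F:
X ⊕ Y = F ⊕ F = F
Z → X = T → F = F
(Z → X) ⊕ Z = F ⊕ T = T
Z ∨ U = T ∨ F = T
((Z → X) ⊕ Z) → (Z ∨ U) = T → T = T
(X ⊕ Y) ↔ (((Z → X) ⊕ Z) → (Z ∨ U)) = F ↔ T = F
W ⊕ U = T ⊕ F = T
W ⊕ V = T ⊕ T = F
(W ⊕ U) ⊕ (W ⊕ V) = T ⊕ F = T
¬((W ⊕ U) ⊕ (W ⊕ V)) = ¬T = F
¬¬((W ⊕ U) ⊕ (W ⊕ V)) = ¬F = T
X ⊕ Z = F ⊕ T = T
(X ⊕ Z) ⊕ Z = T ⊕ T = F
¬((X ⊕ Z) ⊕ Z) = ¬F = T
X → V = F → T = T
¬((X ⊕ Z) ⊕ Z) → (X → V) = T → T = T
U ∨ X = F ∨ F = F
(¬((X ⊕ Z) ⊕ Z) → (X → V)) ⊕ (U ∨ X) = T ⊕ F = T
¬¬((W ⊕ U) ⊕ (W ⊕ V)) ↔ ((¬((X ⊕ Z) ⊕ Z) → (X → V)) ⊕ (U ∨ X)) = T ↔ T = T
¬(¬¬((W ⊕ U) ⊕ (W ⊕ V)) ↔ ((¬((X ⊕ Z) ⊕ Z) → (X → V)) ⊕ (U ∨ X))) = ¬T = F
((X ⊕ Y) ↔ (((Z → X) ⊕ Z) → (Z ∨ U))) ⊕ ¬(¬¬((W ⊕ U) ⊕ (W ⊕ V)) ↔ ((¬((X ⊕ Z) ⊕ Z) → (X → V)) ⊕ (U ∨ X))) = F ⊕ F = F

F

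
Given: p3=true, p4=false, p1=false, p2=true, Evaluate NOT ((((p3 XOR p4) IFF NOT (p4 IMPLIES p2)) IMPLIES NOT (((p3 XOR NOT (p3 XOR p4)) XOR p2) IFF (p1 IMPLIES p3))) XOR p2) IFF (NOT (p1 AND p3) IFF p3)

true

Substituting p3=true, p4=false, p1=false, p2=true:
p3 XOR p4 = true XOR false = true
p4 IMPLIES p2 = false IMPLIES true = true
NOT (p4 IMPLIES p2) = NOT true = false
(p3 XOR p4) IFF NOT (p4 IMPLIES p2) = true IFF false = false
p3 XOR p4 = true XOR false = true
NOT (p3 XOR p4) = NOT true = false
p3 XOR NOT (p3 XOR p4) = true XOR false = true
(p3 XOR NOT (p3 XOR p4)) XOR p2 = true XOR true = false
p1 IMPLIES p3 = false IMPLIES true = true
((p3 XOR NOT (p3 XOR p4)) XOR p2) IFF (p1 IMPLIES p3) = false IFF true = false
NOT (((p3 XOR NOT (p3 XOR p4)) XOR p2) IFF (p1 IMPLIES p3)) = NOT false = true
((p3 XOR p4) IFF NOT (p4 IMPLIES p2)) IMPLIES NOT (((p3 XOR NOT (p3 XOR p4)) XOR p2) IFF (p1 IMPLIES p3)) = false IMPLIES true = true
(((p3 XOR p4) IFF NOT (p4 IMPLIES p2)) IMPLIES NOT (((p3 XOR NOT (p3 XOR p4)) XOR p2) IFF (p1 IMPLIES p3))) XOR p2 = true XOR true = false
NOT ((((p3 XOR p4) IFF NOT (p4 IMPLIES p2)) IMPLIES NOT (((p3 XOR NOT (p3 XOR p4)) XOR p2) IFF (p1 IMPLIES p3))) XOR p2) = NOT false = true
p1 AND p3 = false AND true = false
NOT (p1 AND p3) = NOT false = true
NOT (p1 AND p3) IFF p3 = true IFF true = true
NOT ((((p3 XOR p4) IFF NOT (p4 IMPLIES p2)) IMPLIES NOT (((p3 XOR NOT (p3 XOR p4)) XOR p2) IFF (p1 IMPLIES p3))) XOR p2) IFF (NOT (p1 AND p3) IFF p3) = true IFF true = true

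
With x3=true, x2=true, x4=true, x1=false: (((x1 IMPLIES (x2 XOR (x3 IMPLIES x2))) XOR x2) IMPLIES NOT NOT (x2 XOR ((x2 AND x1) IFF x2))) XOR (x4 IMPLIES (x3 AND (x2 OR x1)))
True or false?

false

x3 IMPLIES x2 = true IMPLIES true = true
x2 XOR (x3 IMPLIES x2) = true XOR true = false
x1 IMPLIES (x2 XOR (x3 IMPLIES x2)) = false IMPLIES false = true
(x1 IMPLIES (x2 XOR (x3 IMPLIES x2))) XOR x2 = true XOR true = false
x2 AND x1 = true AND false = false
(x2 AND x1) IFF x2 = false IFF true = false
x2 XOR ((x2 AND x1) IFF x2) = true XOR false = true
NOT (x2 XOR ((x2 AND x1) IFF x2)) = NOT true = false
NOT NOT (x2 XOR ((x2 AND x1) IFF x2)) = NOT false = true
((x1 IMPLIES (x2 XOR (x3 IMPLIES x2))) XOR x2) IMPLIES NOT NOT (x2 XOR ((x2 AND x1) IFF x2)) = false IMPLIES true = true
x2 OR x1 = true OR false = true
x3 AND (x2 OR x1) = true AND true = true
x4 IMPLIES (x3 AND (x2 OR x1)) = true IMPLIES true = true
(((x1 IMPLIES (x2 XOR (x3 IMPLIES x2))) XOR x2) IMPLIES NOT NOT (x2 XOR ((x2 AND x1) IFF x2))) XOR (x4 IMPLIES (x3 AND (x2 OR x1))) = true XOR true = false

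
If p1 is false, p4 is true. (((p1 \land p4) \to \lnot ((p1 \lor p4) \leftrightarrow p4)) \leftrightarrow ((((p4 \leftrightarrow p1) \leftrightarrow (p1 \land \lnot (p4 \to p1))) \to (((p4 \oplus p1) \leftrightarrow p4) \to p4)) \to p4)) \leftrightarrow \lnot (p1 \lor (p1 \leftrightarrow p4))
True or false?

\text{True}

p1 \land p4 = \text{False} \land \text{True} = \text{False}
p1 \lor p4 = \text{False} \lor \text{True} = \text{True}
(p1 \lor p4) \leftrightarrow p4 = \text{True} \leftrightarrow \text{True} = \text{True}
\lnot ((p1 \lor p4) \leftrightarrow p4) = \lnot \text{True} = \text{False}
(p1 \land p4) \to \lnot ((p1 \lor p4) \leftrightarrow p4) = \text{False} \to \text{False} = \text{True}
p4 \leftrightarrow p1 = \text{True} \leftrightarrow \text{False} = \text{False}
p4 \to p1 = \text{True} \to \text{False} = \text{False}
\lnot (p4 \to p1) = \lnot \text{False} = \text{True}
p1 \land \lnot (p4 \to p1) = \text{False} \land \text{True} = \text{False}
(p4 \leftrightarrow p1) \leftrightarrow (p1 \land \lnot (p4 \to p1)) = \text{False} \leftrightarrow \text{False} = \text{True}
p4 \oplus p1 = \text{True} \oplus \text{False} = \text{True}
(p4 \oplus p1) \leftrightarrow p4 = \text{True} \leftrightarrow \text{True} = \text{True}
((p4 \oplus p1) \leftrightarrow p4) \to p4 = \text{True} \to \text{True} = \text{True}
((p4 \leftrightarrow p1) \leftrightarrow (p1 \land \lnot (p4 \to p1))) \to (((p4 \oplus p1) \leftrightarrow p4) \to p4) = \text{True} \to \text{True} = \text{True}
(((p4 \leftrightarrow p1) \leftrightarrow (p1 \land \lnot (p4 \to p1))) \to (((p4 \oplus p1) \leftrightarrow p4) \to p4)) \to p4 = \text{True} \to \text{True} = \text{True}
((p1 \land p4) \to \lnot ((p1 \lor p4) \leftrightarrow p4)) \leftrightarrow ((((p4 \leftrightarrow p1) \leftrightarrow (p1 \land \lnot (p4 \to p1))) \to (((p4 \oplus p1) \leftrightarrow p4) \to p4)) \to p4) = \text{True} \leftrightarrow \text{True} = \text{True}
p1 \leftrightarrow p4 = \text{False} \leftrightarrow \text{True} = \text{False}
p1 \lor (p1 \leftrightarrow p4) = \text{False} \lor \text{False} = \text{False}
\lnot (p1 \lor (p1 \leftrightarrow p4)) = \lnot \text{False} = \text{True}
(((p1 \land p4) \to \lnot ((p1 \lor p4) \leftrightarrow p4)) \leftrightarrow ((((p4 \leftrightarrow p1) \leftrightarrow (p1 \land \lnot (p4 \to p1))) \to (((p4 \oplus p1) \leftrightarrow p4) \to p4)) \to p4)) \leftrightarrow \lnot (p1 \lor (p1 \leftrightarrow p4)) = \text{True} \leftrightarrow \text{True} = \text{True}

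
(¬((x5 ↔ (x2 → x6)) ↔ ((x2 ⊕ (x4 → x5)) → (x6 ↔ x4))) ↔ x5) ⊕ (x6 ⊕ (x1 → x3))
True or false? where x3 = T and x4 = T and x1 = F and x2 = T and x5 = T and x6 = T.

x2 → x6 = T → T = T
x5 ↔ (x2 → x6) = T ↔ T = T
x4 → x5 = T → T = T
x2 ⊕ (x4 → x5) = T ⊕ T = F
x6 ↔ x4 = T ↔ T = T
(x2 ⊕ (x4 → x5)) → (x6 ↔ x4) = F → T = T
(x5 ↔ (x2 → x6)) ↔ ((x2 ⊕ (x4 → x5)) → (x6 ↔ x4)) = T ↔ T = T
¬((x5 ↔ (x2 → x6)) ↔ ((x2 ⊕ (x4 → x5)) → (x6 ↔ x4))) = ¬T = F
¬((x5 ↔ (x2 → x6)) ↔ ((x2 ⊕ (x4 → x5)) → (x6 ↔ x4))) ↔ x5 = F ↔ T = F
x1 → x3 = F → T = T
x6 ⊕ (x1 → x3) = T ⊕ T = F
(¬((x5 ↔ (x2 → x6)) ↔ ((x2 ⊕ (x4 → x5)) → (x6 ↔ x4))) ↔ x5) ⊕ (x6 ⊕ (x1 → x3)) = F ⊕ F = F

F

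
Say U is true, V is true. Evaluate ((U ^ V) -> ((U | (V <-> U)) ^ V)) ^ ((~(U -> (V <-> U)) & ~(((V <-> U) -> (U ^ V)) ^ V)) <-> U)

1

U ^ V = 1 ^ 1 = 0
V <-> U = 1 <-> 1 = 1
U | (V <-> U) = 1 | 1 = 1
(U | (V <-> U)) ^ V = 1 ^ 1 = 0
(U ^ V) -> ((U | (V <-> U)) ^ V) = 0 -> 0 = 1
V <-> U = 1 <-> 1 = 1
U -> (V <-> U) = 1 -> 1 = 1
~(U -> (V <-> U)) = ~1 = 0
V <-> U = 1 <-> 1 = 1
U ^ V = 1 ^ 1 = 0
(V <-> U) -> (U ^ V) = 1 -> 0 = 0
((V <-> U) -> (U ^ V)) ^ V = 0 ^ 1 = 1
~(((V <-> U) -> (U ^ V)) ^ V) = ~1 = 0
~(U -> (V <-> U)) & ~(((V <-> U) -> (U ^ V)) ^ V) = 0 & 0 = 0
(~(U -> (V <-> U)) & ~(((V <-> U) -> (U ^ V)) ^ V)) <-> U = 0 <-> 1 = 0
((U ^ V) -> ((U | (V <-> U)) ^ V)) ^ ((~(U -> (V <-> U)) & ~(((V <-> U) -> (U ^ V)) ^ V)) <-> U) = 1 ^ 0 = 1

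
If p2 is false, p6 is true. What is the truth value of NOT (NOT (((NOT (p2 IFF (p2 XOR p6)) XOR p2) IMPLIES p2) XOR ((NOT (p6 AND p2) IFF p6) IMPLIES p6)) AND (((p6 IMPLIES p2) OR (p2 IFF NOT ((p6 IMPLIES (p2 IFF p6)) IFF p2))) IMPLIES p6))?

p2 XOR p6 = F XOR T = T
p2 IFF (p2 XOR p6) = F IFF T = F
NOT (p2 IFF (p2 XOR p6)) = NOT F = T
NOT (p2 IFF (p2 XOR p6)) XOR p2 = T XOR F = T
(NOT (p2 IFF (p2 XOR p6)) XOR p2) IMPLIES p2 = T IMPLIES F = F
p6 AND p2 = T AND F = F
NOT (p6 AND p2) = NOT F = T
NOT (p6 AND p2) IFF p6 = T IFF T = T
(NOT (p6 AND p2) IFF p6) IMPLIES p6 = T IMPLIES T = T
((NOT (p2 IFF (p2 XOR p6)) XOR p2) IMPLIES p2) XOR ((NOT (p6 AND p2) IFF p6) IMPLIES p6) = F XOR T = T
NOT (((NOT (p2 IFF (p2 XOR p6)) XOR p2) IMPLIES p2) XOR ((NOT (p6 AND p2) IFF p6) IMPLIES p6)) = NOT T = F
p6 IMPLIES p2 = T IMPLIES F = F
p2 IFF p6 = F IFF T = F
p6 IMPLIES (p2 IFF p6) = T IMPLIES F = F
(p6 IMPLIES (p2 IFF p6)) IFF p2 = F IFF F = T
NOT ((p6 IMPLIES (p2 IFF p6)) IFF p2) = NOT T = F
p2 IFF NOT ((p6 IMPLIES (p2 IFF p6)) IFF p2) = F IFF F = T
(p6 IMPLIES p2) OR (p2 IFF NOT ((p6 IMPLIES (p2 IFF p6)) IFF p2)) = F OR T = T
((p6 IMPLIES p2) OR (p2 IFF NOT ((p6 IMPLIES (p2 IFF p6)) IFF p2))) IMPLIES p6 = T IMPLIES T = T
NOT (((NOT (p2 IFF (p2 XOR p6)) XOR p2) IMPLIES p2) XOR ((NOT (p6 AND p2) IFF p6) IMPLIES p6)) AND (((p6 IMPLIES p2) OR (p2 IFF NOT ((p6 IMPLIES (p2 IFF p6)) IFF p2))) IMPLIES p6) = F AND T = F
NOT (NOT (((NOT (p2 IFF (p2 XOR p6)) XOR p2) IMPLIES p2) XOR ((NOT (p6 AND p2) IFF p6) IMPLIES p6)) AND (((p6 IMPLIES p2) OR (p2 IFF NOT ((p6 IMPLIES (p2 IFF p6)) IFF p2))) IMPLIES p6)) = NOT F = T

T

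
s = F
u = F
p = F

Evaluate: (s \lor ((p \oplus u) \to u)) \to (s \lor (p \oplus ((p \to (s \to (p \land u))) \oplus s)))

Substituting s=F, u=F, p=F:
p \oplus u = F \oplus F = F
(p \oplus u) \to u = F \to F = T
s \lor ((p \oplus u) \to u) = F \lor T = T
p \land u = F \land F = F
s \to (p \land u) = F \to F = T
p \to (s \to (p \land u)) = F \to T = T
(p \to (s \to (p \land u))) \oplus s = T \oplus F = T
p \oplus ((p \to (s \to (p \land u))) \oplus s) = F \oplus T = T
s \lor (p \oplus ((p \to (s \to (p \land u))) \oplus s)) = F \lor T = T
(s \lor ((p \oplus u) \to u)) \to (s \lor (p \oplus ((p \to (s \to (p \land u))) \oplus s))) = T \to T = T

T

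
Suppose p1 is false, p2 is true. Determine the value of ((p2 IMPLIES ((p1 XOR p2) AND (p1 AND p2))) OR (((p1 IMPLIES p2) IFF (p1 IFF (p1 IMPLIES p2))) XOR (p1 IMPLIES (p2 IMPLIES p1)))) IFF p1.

Substituting p1=false, p2=true:
p1 XOR p2 = false XOR true = true
p1 AND p2 = false AND true = false
(p1 XOR p2) AND (p1 AND p2) = true AND false = false
p2 IMPLIES ((p1 XOR p2) AND (p1 AND p2)) = true IMPLIES false = false
p1 IMPLIES p2 = false IMPLIES true = true
p1 IMPLIES p2 = false IMPLIES true = true
p1 IFF (p1 IMPLIES p2) = false IFF true = false
(p1 IMPLIES p2) IFF (p1 IFF (p1 IMPLIES p2)) = true IFF false = false
p2 IMPLIES p1 = true IMPLIES false = false
p1 IMPLIES (p2 IMPLIES p1) = false IMPLIES false = true
((p1 IMPLIES p2) IFF (p1 IFF (p1 IMPLIES p2))) XOR (p1 IMPLIES (p2 IMPLIES p1)) = false XOR true = true
(p2 IMPLIES ((p1 XOR p2) AND (p1 AND p2))) OR (((p1 IMPLIES p2) IFF (p1 IFF (p1 IMPLIES p2))) XOR (p1 IMPLIES (p2 IMPLIES p1))) = false OR true = true
((p2 IMPLIES ((p1 XOR p2) AND (p1 AND p2))) OR (((p1 IMPLIES p2) IFF (p1 IFF (p1 IMPLIES p2))) XOR (p1 IMPLIES (p2 IMPLIES p1)))) IFF p1 = true IFF false = false

false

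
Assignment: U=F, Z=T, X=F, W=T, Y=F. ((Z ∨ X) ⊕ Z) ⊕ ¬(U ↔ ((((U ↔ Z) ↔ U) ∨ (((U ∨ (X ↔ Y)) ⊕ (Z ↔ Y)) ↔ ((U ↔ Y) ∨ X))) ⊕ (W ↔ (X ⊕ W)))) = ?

F

Z ∨ X = T ∨ F = T
(Z ∨ X) ⊕ Z = T ⊕ T = F
U ↔ Z = F ↔ T = F
(U ↔ Z) ↔ U = F ↔ F = T
X ↔ Y = F ↔ F = T
U ∨ (X ↔ Y) = F ∨ T = T
Z ↔ Y = T ↔ F = F
(U ∨ (X ↔ Y)) ⊕ (Z ↔ Y) = T ⊕ F = T
U ↔ Y = F ↔ F = T
(U ↔ Y) ∨ X = T ∨ F = T
((U ∨ (X ↔ Y)) ⊕ (Z ↔ Y)) ↔ ((U ↔ Y) ∨ X) = T ↔ T = T
((U ↔ Z) ↔ U) ∨ (((U ∨ (X ↔ Y)) ⊕ (Z ↔ Y)) ↔ ((U ↔ Y) ∨ X)) = T ∨ T = T
X ⊕ W = F ⊕ T = T
W ↔ (X ⊕ W) = T ↔ T = T
(((U ↔ Z) ↔ U) ∨ (((U ∨ (X ↔ Y)) ⊕ (Z ↔ Y)) ↔ ((U ↔ Y) ∨ X))) ⊕ (W ↔ (X ⊕ W)) = T ⊕ T = F
U ↔ ((((U ↔ Z) ↔ U) ∨ (((U ∨ (X ↔ Y)) ⊕ (Z ↔ Y)) ↔ ((U ↔ Y) ∨ X))) ⊕ (W ↔ (X ⊕ W))) = F ↔ F = T
¬(U ↔ ((((U ↔ Z) ↔ U) ∨ (((U ∨ (X ↔ Y)) ⊕ (Z ↔ Y)) ↔ ((U ↔ Y) ∨ X))) ⊕ (W ↔ (X ⊕ W)))) = ¬T = F
((Z ∨ X) ⊕ Z) ⊕ ¬(U ↔ ((((U ↔ Z) ↔ U) ∨ (((U ∨ (X ↔ Y)) ⊕ (Z ↔ Y)) ↔ ((U ↔ Y) ∨ X))) ⊕ (W ↔ (X ⊕ W)))) = F ⊕ F = F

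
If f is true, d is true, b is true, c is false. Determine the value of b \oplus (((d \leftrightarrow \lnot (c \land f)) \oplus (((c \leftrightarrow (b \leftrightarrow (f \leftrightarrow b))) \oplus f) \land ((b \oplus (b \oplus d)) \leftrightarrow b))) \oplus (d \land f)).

F

c \land f = F \land T = F
\lnot (c \land f) = \lnot F = T
d \leftrightarrow \lnot (c \land f) = T \leftrightarrow T = T
f \leftrightarrow b = T \leftrightarrow T = T
b \leftrightarrow (f \leftrightarrow b) = T \leftrightarrow T = T
c \leftrightarrow (b \leftrightarrow (f \leftrightarrow b)) = F \leftrightarrow T = F
(c \leftrightarrow (b \leftrightarrow (f \leftrightarrow b))) \oplus f = F \oplus T = T
b \oplus d = T \oplus T = F
b \oplus (b \oplus d) = T \oplus F = T
(b \oplus (b \oplus d)) \leftrightarrow b = T \leftrightarrow T = T
((c \leftrightarrow (b \leftrightarrow (f \leftrightarrow b))) \oplus f) \land ((b \oplus (b \oplus d)) \leftrightarrow b) = T \land T = T
(d \leftrightarrow \lnot (c \land f)) \oplus (((c \leftrightarrow (b \leftrightarrow (f \leftrightarrow b))) \oplus f) \land ((b \oplus (b \oplus d)) \leftrightarrow b)) = T \oplus T = F
d \land f = T \land T = T
((d \leftrightarrow \lnot (c \land f)) \oplus (((c \leftrightarrow (b \leftrightarrow (f \leftrightarrow b))) \oplus f) \land ((b \oplus (b \oplus d)) \leftrightarrow b))) \oplus (d \land f) = F \oplus T = T
b \oplus (((d \leftrightarrow \lnot (c \land f)) \oplus (((c \leftrightarrow (b \leftrightarrow (f \leftrightarrow b))) \oplus f) \land ((b \oplus (b \oplus d)) \leftrightarrow b))) \oplus (d \land f)) = T \oplus T = F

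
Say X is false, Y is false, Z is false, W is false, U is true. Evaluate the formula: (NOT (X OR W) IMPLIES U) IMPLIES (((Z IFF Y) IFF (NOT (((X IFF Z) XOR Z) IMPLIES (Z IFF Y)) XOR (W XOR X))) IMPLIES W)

T

X OR W = F OR F = F
NOT (X OR W) = NOT F = T
NOT (X OR W) IMPLIES U = T IMPLIES T = T
Z IFF Y = F IFF F = T
X IFF Z = F IFF F = T
(X IFF Z) XOR Z = T XOR F = T
Z IFF Y = F IFF F = T
((X IFF Z) XOR Z) IMPLIES (Z IFF Y) = T IMPLIES T = T
NOT (((X IFF Z) XOR Z) IMPLIES (Z IFF Y)) = NOT T = F
W XOR X = F XOR F = F
NOT (((X IFF Z) XOR Z) IMPLIES (Z IFF Y)) XOR (W XOR X) = F XOR F = F
(Z IFF Y) IFF (NOT (((X IFF Z) XOR Z) IMPLIES (Z IFF Y)) XOR (W XOR X)) = T IFF F = F
((Z IFF Y) IFF (NOT (((X IFF Z) XOR Z) IMPLIES (Z IFF Y)) XOR (W XOR X))) IMPLIES W = F IMPLIES F = T
(NOT (X OR W) IMPLIES U) IMPLIES (((Z IFF Y) IFF (NOT (((X IFF Z) XOR Z) IMPLIES (Z IFF Y)) XOR (W XOR X))) IMPLIES W) = T IMPLIES T = T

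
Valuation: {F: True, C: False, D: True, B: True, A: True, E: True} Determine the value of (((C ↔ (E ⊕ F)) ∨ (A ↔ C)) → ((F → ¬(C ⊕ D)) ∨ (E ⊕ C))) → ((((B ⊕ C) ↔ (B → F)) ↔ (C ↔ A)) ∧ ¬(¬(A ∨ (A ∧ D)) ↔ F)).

False

E ⊕ F = True ⊕ True = False
C ↔ (E ⊕ F) = False ↔ False = True
A ↔ C = True ↔ False = False
(C ↔ (E ⊕ F)) ∨ (A ↔ C) = True ∨ False = True
C ⊕ D = False ⊕ True = True
¬(C ⊕ D) = ¬True = False
F → ¬(C ⊕ D) = True → False = False
E ⊕ C = True ⊕ False = True
(F → ¬(C ⊕ D)) ∨ (E ⊕ C) = False ∨ True = True
((C ↔ (E ⊕ F)) ∨ (A ↔ C)) → ((F → ¬(C ⊕ D)) ∨ (E ⊕ C)) = True → True = True
B ⊕ C = True ⊕ False = True
B → F = True → True = True
(B ⊕ C) ↔ (B → F) = True ↔ True = True
C ↔ A = False ↔ True = False
((B ⊕ C) ↔ (B → F)) ↔ (C ↔ A) = True ↔ False = False
A ∧ D = True ∧ True = True
A ∨ (A ∧ D) = True ∨ True = True
¬(A ∨ (A ∧ D)) = ¬True = False
¬(A ∨ (A ∧ D)) ↔ F = False ↔ True = False
¬(¬(A ∨ (A ∧ D)) ↔ F) = ¬False = True
(((B ⊕ C) ↔ (B → F)) ↔ (C ↔ A)) ∧ ¬(¬(A ∨ (A ∧ D)) ↔ F) = False ∧ True = False
(((C ↔ (E ⊕ F)) ∨ (A ↔ C)) → ((F → ¬(C ⊕ D)) ∨ (E ⊕ C))) → ((((B ⊕ C) ↔ (B → F)) ↔ (C ↔ A)) ∧ ¬(¬(A ∨ (A ∧ D)) ↔ F)) = True → False = False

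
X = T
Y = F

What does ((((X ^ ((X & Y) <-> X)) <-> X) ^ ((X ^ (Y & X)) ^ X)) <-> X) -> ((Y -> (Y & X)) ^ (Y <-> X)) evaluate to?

Substituting X=T, Y=F:
X & Y = T & F = F
(X & Y) <-> X = F <-> T = F
X ^ ((X & Y) <-> X) = T ^ F = T
(X ^ ((X & Y) <-> X)) <-> X = T <-> T = T
Y & X = F & T = F
X ^ (Y & X) = T ^ F = T
(X ^ (Y & X)) ^ X = T ^ T = F
((X ^ ((X & Y) <-> X)) <-> X) ^ ((X ^ (Y & X)) ^ X) = T ^ F = T
(((X ^ ((X & Y) <-> X)) <-> X) ^ ((X ^ (Y & X)) ^ X)) <-> X = T <-> T = T
Y & X = F & T = F
Y -> (Y & X) = F -> F = T
Y <-> X = F <-> T = F
(Y -> (Y & X)) ^ (Y <-> X) = T ^ F = T
((((X ^ ((X & Y) <-> X)) <-> X) ^ ((X ^ (Y & X)) ^ X)) <-> X) -> ((Y -> (Y & X)) ^ (Y <-> X)) = T -> T = T

T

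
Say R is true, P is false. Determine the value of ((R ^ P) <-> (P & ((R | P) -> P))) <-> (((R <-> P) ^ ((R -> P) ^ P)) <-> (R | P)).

R ^ P = True ^ False = True
R | P = True | False = True
(R | P) -> P = True -> False = False
P & ((R | P) -> P) = False & False = False
(R ^ P) <-> (P & ((R | P) -> P)) = True <-> False = False
R <-> P = True <-> False = False
R -> P = True -> False = False
(R -> P) ^ P = False ^ False = False
(R <-> P) ^ ((R -> P) ^ P) = False ^ False = False
R | P = True | False = True
((R <-> P) ^ ((R -> P) ^ P)) <-> (R | P) = False <-> True = False
((R ^ P) <-> (P & ((R | P) -> P))) <-> (((R <-> P) ^ ((R -> P) ^ P)) <-> (R | P)) = False <-> False = True

True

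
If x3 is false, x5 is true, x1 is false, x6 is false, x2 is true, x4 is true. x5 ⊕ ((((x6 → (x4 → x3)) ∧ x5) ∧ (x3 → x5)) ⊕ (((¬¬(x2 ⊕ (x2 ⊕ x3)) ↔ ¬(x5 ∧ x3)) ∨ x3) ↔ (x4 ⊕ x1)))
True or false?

x4 → x3 = T → F = F
x6 → (x4 → x3) = F → F = T
(x6 → (x4 → x3)) ∧ x5 = T ∧ T = T
x3 → x5 = F → T = T
((x6 → (x4 → x3)) ∧ x5) ∧ (x3 → x5) = T ∧ T = T
x2 ⊕ x3 = T ⊕ F = T
x2 ⊕ (x2 ⊕ x3) = T ⊕ T = F
¬(x2 ⊕ (x2 ⊕ x3)) = ¬F = T
¬¬(x2 ⊕ (x2 ⊕ x3)) = ¬T = F
x5 ∧ x3 = T ∧ F = F
¬(x5 ∧ x3) = ¬F = T
¬¬(x2 ⊕ (x2 ⊕ x3)) ↔ ¬(x5 ∧ x3) = F ↔ T = F
(¬¬(x2 ⊕ (x2 ⊕ x3)) ↔ ¬(x5 ∧ x3)) ∨ x3 = F ∨ F = F
x4 ⊕ x1 = T ⊕ F = T
((¬¬(x2 ⊕ (x2 ⊕ x3)) ↔ ¬(x5 ∧ x3)) ∨ x3) ↔ (x4 ⊕ x1) = F ↔ T = F
(((x6 → (x4 → x3)) ∧ x5) ∧ (x3 → x5)) ⊕ (((¬¬(x2 ⊕ (x2 ⊕ x3)) ↔ ¬(x5 ∧ x3)) ∨ x3) ↔ (x4 ⊕ x1)) = T ⊕ F = T
x5 ⊕ ((((x6 → (x4 → x3)) ∧ x5) ∧ (x3 → x5)) ⊕ (((¬¬(x2 ⊕ (x2 ⊕ x3)) ↔ ¬(x5 ∧ x3)) ∨ x3) ↔ (x4 ⊕ x1))) = T ⊕ T = F

F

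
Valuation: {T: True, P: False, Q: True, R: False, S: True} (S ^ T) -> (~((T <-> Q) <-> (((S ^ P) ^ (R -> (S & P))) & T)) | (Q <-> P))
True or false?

True

S ^ T = True ^ True = False
T <-> Q = True <-> True = True
S ^ P = True ^ False = True
S & P = True & False = False
R -> (S & P) = False -> False = True
(S ^ P) ^ (R -> (S & P)) = True ^ True = False
((S ^ P) ^ (R -> (S & P))) & T = False & True = False
(T <-> Q) <-> (((S ^ P) ^ (R -> (S & P))) & T) = True <-> False = False
~((T <-> Q) <-> (((S ^ P) ^ (R -> (S & P))) & T)) = ~False = True
Q <-> P = True <-> False = False
~((T <-> Q) <-> (((S ^ P) ^ (R -> (S & P))) & T)) | (Q <-> P) = True | False = True
(S ^ T) -> (~((T <-> Q) <-> (((S ^ P) ^ (R -> (S & P))) & T)) | (Q <-> P)) = False -> True = True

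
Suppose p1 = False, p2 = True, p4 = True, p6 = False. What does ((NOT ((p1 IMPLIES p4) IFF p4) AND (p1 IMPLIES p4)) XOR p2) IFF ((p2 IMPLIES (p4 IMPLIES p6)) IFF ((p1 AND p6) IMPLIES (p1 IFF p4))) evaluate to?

False

p1 IMPLIES p4 = False IMPLIES True = True
(p1 IMPLIES p4) IFF p4 = True IFF True = True
NOT ((p1 IMPLIES p4) IFF p4) = NOT True = False
p1 IMPLIES p4 = False IMPLIES True = True
NOT ((p1 IMPLIES p4) IFF p4) AND (p1 IMPLIES p4) = False AND True = False
(NOT ((p1 IMPLIES p4) IFF p4) AND (p1 IMPLIES p4)) XOR p2 = False XOR True = True
p4 IMPLIES p6 = True IMPLIES False = False
p2 IMPLIES (p4 IMPLIES p6) = True IMPLIES False = False
p1 AND p6 = False AND False = False
p1 IFF p4 = False IFF True = False
(p1 AND p6) IMPLIES (p1 IFF p4) = False IMPLIES False = True
(p2 IMPLIES (p4 IMPLIES p6)) IFF ((p1 AND p6) IMPLIES (p1 IFF p4)) = False IFF True = False
((NOT ((p1 IMPLIES p4) IFF p4) AND (p1 IMPLIES p4)) XOR p2) IFF ((p2 IMPLIES (p4 IMPLIES p6)) IFF ((p1 AND p6) IMPLIES (p1 IFF p4))) = True IFF False = False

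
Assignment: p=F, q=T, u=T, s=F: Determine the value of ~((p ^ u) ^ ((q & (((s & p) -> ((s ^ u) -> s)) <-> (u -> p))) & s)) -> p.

p ^ u = F ^ T = T
s & p = F & F = F
s ^ u = F ^ T = T
(s ^ u) -> s = T -> F = F
(s & p) -> ((s ^ u) -> s) = F -> F = T
u -> p = T -> F = F
((s & p) -> ((s ^ u) -> s)) <-> (u -> p) = T <-> F = F
q & (((s & p) -> ((s ^ u) -> s)) <-> (u -> p)) = T & F = F
(q & (((s & p) -> ((s ^ u) -> s)) <-> (u -> p))) & s = F & F = F
(p ^ u) ^ ((q & (((s & p) -> ((s ^ u) -> s)) <-> (u -> p))) & s) = T ^ F = T
~((p ^ u) ^ ((q & (((s & p) -> ((s ^ u) -> s)) <-> (u -> p))) & s)) = ~T = F
~((p ^ u) ^ ((q & (((s & p) -> ((s ^ u) -> s)) <-> (u -> p))) & s)) -> p = F -> F = T

T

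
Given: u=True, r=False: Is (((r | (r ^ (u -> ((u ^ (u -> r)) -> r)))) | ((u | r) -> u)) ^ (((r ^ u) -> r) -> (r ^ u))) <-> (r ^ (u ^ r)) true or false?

False

u -> r = True -> False = False
u ^ (u -> r) = True ^ False = True
(u ^ (u -> r)) -> r = True -> False = False
u -> ((u ^ (u -> r)) -> r) = True -> False = False
r ^ (u -> ((u ^ (u -> r)) -> r)) = False ^ False = False
r | (r ^ (u -> ((u ^ (u -> r)) -> r))) = False | False = False
u | r = True | False = True
(u | r) -> u = True -> True = True
(r | (r ^ (u -> ((u ^ (u -> r)) -> r)))) | ((u | r) -> u) = False | True = True
r ^ u = False ^ True = True
(r ^ u) -> r = True -> False = False
r ^ u = False ^ True = True
((r ^ u) -> r) -> (r ^ u) = False -> True = True
((r | (r ^ (u -> ((u ^ (u -> r)) -> r)))) | ((u | r) -> u)) ^ (((r ^ u) -> r) -> (r ^ u)) = True ^ True = False
u ^ r = True ^ False = True
r ^ (u ^ r) = False ^ True = True
(((r | (r ^ (u -> ((u ^ (u -> r)) -> r)))) | ((u | r) -> u)) ^ (((r ^ u) -> r) -> (r ^ u))) <-> (r ^ (u ^ r)) = False <-> True = False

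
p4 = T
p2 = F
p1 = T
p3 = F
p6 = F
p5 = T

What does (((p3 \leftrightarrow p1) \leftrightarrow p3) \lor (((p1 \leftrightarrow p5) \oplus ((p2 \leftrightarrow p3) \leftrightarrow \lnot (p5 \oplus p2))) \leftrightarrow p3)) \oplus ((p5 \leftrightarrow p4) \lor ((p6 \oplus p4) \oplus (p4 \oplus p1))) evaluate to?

Substituting p4=T, p2=F, p1=T, p3=F, p6=F, p5=T:
p3 \leftrightarrow p1 = F \leftrightarrow T = F
(p3 \leftrightarrow p1) \leftrightarrow p3 = F \leftrightarrow F = T
p1 \leftrightarrow p5 = T \leftrightarrow T = T
p2 \leftrightarrow p3 = F \leftrightarrow F = T
p5 \oplus p2 = T \oplus F = T
\lnot (p5 \oplus p2) = \lnot T = F
(p2 \leftrightarrow p3) \leftrightarrow \lnot (p5 \oplus p2) = T \leftrightarrow F = F
(p1 \leftrightarrow p5) \oplus ((p2 \leftrightarrow p3) \leftrightarrow \lnot (p5 \oplus p2)) = T \oplus F = T
((p1 \leftrightarrow p5) \oplus ((p2 \leftrightarrow p3) \leftrightarrow \lnot (p5 \oplus p2))) \leftrightarrow p3 = T \leftrightarrow F = F
((p3 \leftrightarrow p1) \leftrightarrow p3) \lor (((p1 \leftrightarrow p5) \oplus ((p2 \leftrightarrow p3) \leftrightarrow \lnot (p5 \oplus p2))) \leftrightarrow p3) = T \lor F = T
p5 \leftrightarrow p4 = T \leftrightarrow T = T
p6 \oplus p4 = F \oplus T = T
p4 \oplus p1 = T \oplus T = F
(p6 \oplus p4) \oplus (p4 \oplus p1) = T \oplus F = T
(p5 \leftrightarrow p4) \lor ((p6 \oplus p4) \oplus (p4 \oplus p1)) = T \lor T = T
(((p3 \leftrightarrow p1) \leftrightarrow p3) \lor (((p1 \leftrightarrow p5) \oplus ((p2 \leftrightarrow p3) \leftrightarrow \lnot (p5 \oplus p2))) \leftrightarrow p3)) \oplus ((p5 \leftrightarrow p4) \lor ((p6 \oplus p4) \oplus (p4 \oplus p1))) = T \oplus T = F

F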